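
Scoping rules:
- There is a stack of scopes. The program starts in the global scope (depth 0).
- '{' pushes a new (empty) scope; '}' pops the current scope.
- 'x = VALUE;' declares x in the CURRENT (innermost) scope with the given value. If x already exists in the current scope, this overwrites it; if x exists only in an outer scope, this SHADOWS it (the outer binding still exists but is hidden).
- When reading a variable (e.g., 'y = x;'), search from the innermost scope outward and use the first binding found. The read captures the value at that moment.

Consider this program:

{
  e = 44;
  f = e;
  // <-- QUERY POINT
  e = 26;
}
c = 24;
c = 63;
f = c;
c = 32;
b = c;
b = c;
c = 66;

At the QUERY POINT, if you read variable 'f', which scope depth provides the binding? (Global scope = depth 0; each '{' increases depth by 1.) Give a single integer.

Step 1: enter scope (depth=1)
Step 2: declare e=44 at depth 1
Step 3: declare f=(read e)=44 at depth 1
Visible at query point: e=44 f=44

Answer: 1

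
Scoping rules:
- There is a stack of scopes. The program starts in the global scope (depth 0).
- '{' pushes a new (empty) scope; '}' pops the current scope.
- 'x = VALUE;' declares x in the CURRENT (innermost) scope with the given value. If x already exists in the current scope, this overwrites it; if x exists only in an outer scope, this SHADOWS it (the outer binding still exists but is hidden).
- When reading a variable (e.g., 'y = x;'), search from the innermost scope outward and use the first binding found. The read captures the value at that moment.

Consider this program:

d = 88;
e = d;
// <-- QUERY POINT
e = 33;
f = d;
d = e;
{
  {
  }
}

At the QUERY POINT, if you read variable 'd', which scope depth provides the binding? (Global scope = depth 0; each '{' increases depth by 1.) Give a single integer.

Step 1: declare d=88 at depth 0
Step 2: declare e=(read d)=88 at depth 0
Visible at query point: d=88 e=88

Answer: 0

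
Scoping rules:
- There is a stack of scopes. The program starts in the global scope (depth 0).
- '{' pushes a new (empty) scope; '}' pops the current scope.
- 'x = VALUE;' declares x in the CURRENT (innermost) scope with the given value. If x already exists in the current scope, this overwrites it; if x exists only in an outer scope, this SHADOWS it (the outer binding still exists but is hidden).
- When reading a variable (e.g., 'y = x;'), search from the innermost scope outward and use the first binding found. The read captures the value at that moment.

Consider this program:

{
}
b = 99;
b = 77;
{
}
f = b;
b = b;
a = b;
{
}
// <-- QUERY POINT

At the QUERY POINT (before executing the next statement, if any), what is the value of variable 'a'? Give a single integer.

Step 1: enter scope (depth=1)
Step 2: exit scope (depth=0)
Step 3: declare b=99 at depth 0
Step 4: declare b=77 at depth 0
Step 5: enter scope (depth=1)
Step 6: exit scope (depth=0)
Step 7: declare f=(read b)=77 at depth 0
Step 8: declare b=(read b)=77 at depth 0
Step 9: declare a=(read b)=77 at depth 0
Step 10: enter scope (depth=1)
Step 11: exit scope (depth=0)
Visible at query point: a=77 b=77 f=77

Answer: 77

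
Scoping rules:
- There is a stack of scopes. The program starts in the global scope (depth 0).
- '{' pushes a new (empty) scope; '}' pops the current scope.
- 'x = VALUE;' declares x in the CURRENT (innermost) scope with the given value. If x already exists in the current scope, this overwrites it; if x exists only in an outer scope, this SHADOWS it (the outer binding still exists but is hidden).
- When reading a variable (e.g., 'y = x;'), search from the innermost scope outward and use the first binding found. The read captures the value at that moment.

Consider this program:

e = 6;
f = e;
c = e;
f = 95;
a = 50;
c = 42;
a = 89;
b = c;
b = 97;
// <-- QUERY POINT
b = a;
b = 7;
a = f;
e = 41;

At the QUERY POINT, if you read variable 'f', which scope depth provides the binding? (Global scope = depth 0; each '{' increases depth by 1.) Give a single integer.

Step 1: declare e=6 at depth 0
Step 2: declare f=(read e)=6 at depth 0
Step 3: declare c=(read e)=6 at depth 0
Step 4: declare f=95 at depth 0
Step 5: declare a=50 at depth 0
Step 6: declare c=42 at depth 0
Step 7: declare a=89 at depth 0
Step 8: declare b=(read c)=42 at depth 0
Step 9: declare b=97 at depth 0
Visible at query point: a=89 b=97 c=42 e=6 f=95

Answer: 0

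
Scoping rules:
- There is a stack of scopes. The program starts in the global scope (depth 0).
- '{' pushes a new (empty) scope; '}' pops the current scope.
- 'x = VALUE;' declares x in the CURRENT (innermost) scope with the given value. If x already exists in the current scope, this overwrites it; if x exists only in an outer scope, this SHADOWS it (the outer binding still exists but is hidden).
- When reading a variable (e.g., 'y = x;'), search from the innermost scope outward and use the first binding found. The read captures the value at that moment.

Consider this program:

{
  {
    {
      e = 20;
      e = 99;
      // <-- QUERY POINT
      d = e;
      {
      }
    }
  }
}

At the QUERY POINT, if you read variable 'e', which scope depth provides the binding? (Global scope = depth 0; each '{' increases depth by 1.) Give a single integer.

Answer: 3

Derivation:
Step 1: enter scope (depth=1)
Step 2: enter scope (depth=2)
Step 3: enter scope (depth=3)
Step 4: declare e=20 at depth 3
Step 5: declare e=99 at depth 3
Visible at query point: e=99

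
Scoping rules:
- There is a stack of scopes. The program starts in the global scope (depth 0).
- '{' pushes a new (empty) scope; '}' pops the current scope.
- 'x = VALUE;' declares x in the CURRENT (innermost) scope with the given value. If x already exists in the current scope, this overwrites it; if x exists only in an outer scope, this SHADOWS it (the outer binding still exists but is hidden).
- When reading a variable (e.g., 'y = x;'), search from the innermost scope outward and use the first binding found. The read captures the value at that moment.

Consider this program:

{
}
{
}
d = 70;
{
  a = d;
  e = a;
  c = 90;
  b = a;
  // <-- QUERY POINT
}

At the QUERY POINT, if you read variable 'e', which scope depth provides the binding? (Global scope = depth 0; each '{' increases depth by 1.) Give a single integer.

Step 1: enter scope (depth=1)
Step 2: exit scope (depth=0)
Step 3: enter scope (depth=1)
Step 4: exit scope (depth=0)
Step 5: declare d=70 at depth 0
Step 6: enter scope (depth=1)
Step 7: declare a=(read d)=70 at depth 1
Step 8: declare e=(read a)=70 at depth 1
Step 9: declare c=90 at depth 1
Step 10: declare b=(read a)=70 at depth 1
Visible at query point: a=70 b=70 c=90 d=70 e=70

Answer: 1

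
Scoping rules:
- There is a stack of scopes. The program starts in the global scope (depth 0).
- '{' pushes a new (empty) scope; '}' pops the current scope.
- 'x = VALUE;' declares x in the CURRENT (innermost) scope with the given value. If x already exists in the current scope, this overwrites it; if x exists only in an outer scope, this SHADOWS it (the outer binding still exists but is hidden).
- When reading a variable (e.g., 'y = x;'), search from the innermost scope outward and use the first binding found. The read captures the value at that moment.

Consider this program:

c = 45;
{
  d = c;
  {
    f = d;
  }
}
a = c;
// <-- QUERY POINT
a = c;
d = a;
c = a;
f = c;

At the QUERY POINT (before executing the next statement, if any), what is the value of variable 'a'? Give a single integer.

Answer: 45

Derivation:
Step 1: declare c=45 at depth 0
Step 2: enter scope (depth=1)
Step 3: declare d=(read c)=45 at depth 1
Step 4: enter scope (depth=2)
Step 5: declare f=(read d)=45 at depth 2
Step 6: exit scope (depth=1)
Step 7: exit scope (depth=0)
Step 8: declare a=(read c)=45 at depth 0
Visible at query point: a=45 c=45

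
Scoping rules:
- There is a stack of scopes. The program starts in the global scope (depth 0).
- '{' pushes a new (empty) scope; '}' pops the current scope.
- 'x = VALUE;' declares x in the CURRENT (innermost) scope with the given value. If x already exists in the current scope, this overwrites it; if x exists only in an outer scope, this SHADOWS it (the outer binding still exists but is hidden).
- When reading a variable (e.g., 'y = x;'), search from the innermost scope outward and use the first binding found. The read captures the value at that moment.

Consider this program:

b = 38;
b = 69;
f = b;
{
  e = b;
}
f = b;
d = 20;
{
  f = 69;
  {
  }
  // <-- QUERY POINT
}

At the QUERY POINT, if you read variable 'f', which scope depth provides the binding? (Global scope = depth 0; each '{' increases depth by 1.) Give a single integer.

Step 1: declare b=38 at depth 0
Step 2: declare b=69 at depth 0
Step 3: declare f=(read b)=69 at depth 0
Step 4: enter scope (depth=1)
Step 5: declare e=(read b)=69 at depth 1
Step 6: exit scope (depth=0)
Step 7: declare f=(read b)=69 at depth 0
Step 8: declare d=20 at depth 0
Step 9: enter scope (depth=1)
Step 10: declare f=69 at depth 1
Step 11: enter scope (depth=2)
Step 12: exit scope (depth=1)
Visible at query point: b=69 d=20 f=69

Answer: 1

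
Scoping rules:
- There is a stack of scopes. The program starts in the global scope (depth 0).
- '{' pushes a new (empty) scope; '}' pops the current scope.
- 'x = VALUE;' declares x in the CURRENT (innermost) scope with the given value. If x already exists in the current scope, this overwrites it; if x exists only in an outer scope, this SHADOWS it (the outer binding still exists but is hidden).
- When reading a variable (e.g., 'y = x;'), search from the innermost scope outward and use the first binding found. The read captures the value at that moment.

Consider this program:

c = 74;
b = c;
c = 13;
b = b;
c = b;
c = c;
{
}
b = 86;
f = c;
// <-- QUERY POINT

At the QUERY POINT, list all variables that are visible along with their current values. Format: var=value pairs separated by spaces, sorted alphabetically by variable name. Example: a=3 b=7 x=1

Answer: b=86 c=74 f=74

Derivation:
Step 1: declare c=74 at depth 0
Step 2: declare b=(read c)=74 at depth 0
Step 3: declare c=13 at depth 0
Step 4: declare b=(read b)=74 at depth 0
Step 5: declare c=(read b)=74 at depth 0
Step 6: declare c=(read c)=74 at depth 0
Step 7: enter scope (depth=1)
Step 8: exit scope (depth=0)
Step 9: declare b=86 at depth 0
Step 10: declare f=(read c)=74 at depth 0
Visible at query point: b=86 c=74 f=74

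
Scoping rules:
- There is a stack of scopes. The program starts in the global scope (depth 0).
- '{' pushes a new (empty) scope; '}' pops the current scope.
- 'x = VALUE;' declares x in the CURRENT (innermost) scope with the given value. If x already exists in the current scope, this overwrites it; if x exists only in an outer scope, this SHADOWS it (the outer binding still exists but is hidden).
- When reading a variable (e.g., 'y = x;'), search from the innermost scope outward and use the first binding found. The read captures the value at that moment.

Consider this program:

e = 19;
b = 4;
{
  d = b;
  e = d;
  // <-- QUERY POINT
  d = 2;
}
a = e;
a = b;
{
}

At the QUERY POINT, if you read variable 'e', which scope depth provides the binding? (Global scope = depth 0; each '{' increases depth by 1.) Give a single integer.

Answer: 1

Derivation:
Step 1: declare e=19 at depth 0
Step 2: declare b=4 at depth 0
Step 3: enter scope (depth=1)
Step 4: declare d=(read b)=4 at depth 1
Step 5: declare e=(read d)=4 at depth 1
Visible at query point: b=4 d=4 e=4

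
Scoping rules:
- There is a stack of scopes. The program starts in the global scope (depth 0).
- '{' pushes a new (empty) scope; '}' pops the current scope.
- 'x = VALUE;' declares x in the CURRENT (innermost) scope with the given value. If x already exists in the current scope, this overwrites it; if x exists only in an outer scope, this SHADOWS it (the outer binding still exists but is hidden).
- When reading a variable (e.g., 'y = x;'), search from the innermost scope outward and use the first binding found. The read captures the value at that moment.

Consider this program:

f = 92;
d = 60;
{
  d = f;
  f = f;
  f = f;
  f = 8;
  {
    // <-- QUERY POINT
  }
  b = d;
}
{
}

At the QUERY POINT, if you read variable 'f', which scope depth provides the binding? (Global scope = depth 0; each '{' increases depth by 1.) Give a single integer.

Step 1: declare f=92 at depth 0
Step 2: declare d=60 at depth 0
Step 3: enter scope (depth=1)
Step 4: declare d=(read f)=92 at depth 1
Step 5: declare f=(read f)=92 at depth 1
Step 6: declare f=(read f)=92 at depth 1
Step 7: declare f=8 at depth 1
Step 8: enter scope (depth=2)
Visible at query point: d=92 f=8

Answer: 1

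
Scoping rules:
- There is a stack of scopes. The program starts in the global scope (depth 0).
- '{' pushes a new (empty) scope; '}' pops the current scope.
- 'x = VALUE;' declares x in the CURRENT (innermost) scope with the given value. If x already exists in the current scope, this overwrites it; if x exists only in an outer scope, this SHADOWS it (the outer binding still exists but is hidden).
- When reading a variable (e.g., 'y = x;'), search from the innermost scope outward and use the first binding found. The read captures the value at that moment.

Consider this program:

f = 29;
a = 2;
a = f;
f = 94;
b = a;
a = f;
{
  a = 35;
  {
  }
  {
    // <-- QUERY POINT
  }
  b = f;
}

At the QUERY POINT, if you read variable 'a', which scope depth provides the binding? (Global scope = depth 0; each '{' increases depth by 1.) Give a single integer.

Step 1: declare f=29 at depth 0
Step 2: declare a=2 at depth 0
Step 3: declare a=(read f)=29 at depth 0
Step 4: declare f=94 at depth 0
Step 5: declare b=(read a)=29 at depth 0
Step 6: declare a=(read f)=94 at depth 0
Step 7: enter scope (depth=1)
Step 8: declare a=35 at depth 1
Step 9: enter scope (depth=2)
Step 10: exit scope (depth=1)
Step 11: enter scope (depth=2)
Visible at query point: a=35 b=29 f=94

Answer: 1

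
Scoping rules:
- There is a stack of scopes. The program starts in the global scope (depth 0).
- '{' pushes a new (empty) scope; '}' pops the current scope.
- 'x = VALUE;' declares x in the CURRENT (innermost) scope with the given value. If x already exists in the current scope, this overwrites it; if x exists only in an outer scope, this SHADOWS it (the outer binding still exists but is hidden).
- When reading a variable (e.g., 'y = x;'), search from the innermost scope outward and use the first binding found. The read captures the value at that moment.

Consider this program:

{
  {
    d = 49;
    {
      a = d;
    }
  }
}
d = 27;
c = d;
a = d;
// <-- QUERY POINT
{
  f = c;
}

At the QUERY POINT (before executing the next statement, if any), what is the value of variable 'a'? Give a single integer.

Step 1: enter scope (depth=1)
Step 2: enter scope (depth=2)
Step 3: declare d=49 at depth 2
Step 4: enter scope (depth=3)
Step 5: declare a=(read d)=49 at depth 3
Step 6: exit scope (depth=2)
Step 7: exit scope (depth=1)
Step 8: exit scope (depth=0)
Step 9: declare d=27 at depth 0
Step 10: declare c=(read d)=27 at depth 0
Step 11: declare a=(read d)=27 at depth 0
Visible at query point: a=27 c=27 d=27

Answer: 27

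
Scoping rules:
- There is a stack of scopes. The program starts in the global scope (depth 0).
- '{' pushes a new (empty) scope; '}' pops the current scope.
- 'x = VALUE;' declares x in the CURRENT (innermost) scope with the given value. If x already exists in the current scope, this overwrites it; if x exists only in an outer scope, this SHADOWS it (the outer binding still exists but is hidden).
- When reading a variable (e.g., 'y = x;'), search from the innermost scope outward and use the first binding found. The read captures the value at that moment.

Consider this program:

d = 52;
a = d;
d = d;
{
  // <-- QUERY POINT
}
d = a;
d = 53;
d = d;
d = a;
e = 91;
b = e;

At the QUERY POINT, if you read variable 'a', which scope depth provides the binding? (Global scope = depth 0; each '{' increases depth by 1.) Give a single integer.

Answer: 0

Derivation:
Step 1: declare d=52 at depth 0
Step 2: declare a=(read d)=52 at depth 0
Step 3: declare d=(read d)=52 at depth 0
Step 4: enter scope (depth=1)
Visible at query point: a=52 d=52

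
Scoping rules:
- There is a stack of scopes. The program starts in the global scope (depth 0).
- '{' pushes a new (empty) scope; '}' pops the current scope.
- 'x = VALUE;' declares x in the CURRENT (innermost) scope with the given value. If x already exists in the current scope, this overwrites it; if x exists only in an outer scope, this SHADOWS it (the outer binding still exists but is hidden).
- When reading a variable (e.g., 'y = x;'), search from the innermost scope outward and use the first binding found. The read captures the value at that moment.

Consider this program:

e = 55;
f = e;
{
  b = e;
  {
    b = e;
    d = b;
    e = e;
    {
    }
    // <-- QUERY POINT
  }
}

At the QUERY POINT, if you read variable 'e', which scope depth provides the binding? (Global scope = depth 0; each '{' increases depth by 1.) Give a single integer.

Answer: 2

Derivation:
Step 1: declare e=55 at depth 0
Step 2: declare f=(read e)=55 at depth 0
Step 3: enter scope (depth=1)
Step 4: declare b=(read e)=55 at depth 1
Step 5: enter scope (depth=2)
Step 6: declare b=(read e)=55 at depth 2
Step 7: declare d=(read b)=55 at depth 2
Step 8: declare e=(read e)=55 at depth 2
Step 9: enter scope (depth=3)
Step 10: exit scope (depth=2)
Visible at query point: b=55 d=55 e=55 f=55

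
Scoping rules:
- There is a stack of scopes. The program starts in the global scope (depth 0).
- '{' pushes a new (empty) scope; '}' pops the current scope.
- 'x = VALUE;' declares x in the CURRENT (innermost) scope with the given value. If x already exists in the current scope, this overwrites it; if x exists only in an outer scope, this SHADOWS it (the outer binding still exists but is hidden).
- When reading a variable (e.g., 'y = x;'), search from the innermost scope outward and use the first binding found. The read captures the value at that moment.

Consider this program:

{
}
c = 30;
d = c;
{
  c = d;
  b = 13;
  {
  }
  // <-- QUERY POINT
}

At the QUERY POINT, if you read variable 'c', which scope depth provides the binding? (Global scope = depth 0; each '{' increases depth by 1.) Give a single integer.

Step 1: enter scope (depth=1)
Step 2: exit scope (depth=0)
Step 3: declare c=30 at depth 0
Step 4: declare d=(read c)=30 at depth 0
Step 5: enter scope (depth=1)
Step 6: declare c=(read d)=30 at depth 1
Step 7: declare b=13 at depth 1
Step 8: enter scope (depth=2)
Step 9: exit scope (depth=1)
Visible at query point: b=13 c=30 d=30

Answer: 1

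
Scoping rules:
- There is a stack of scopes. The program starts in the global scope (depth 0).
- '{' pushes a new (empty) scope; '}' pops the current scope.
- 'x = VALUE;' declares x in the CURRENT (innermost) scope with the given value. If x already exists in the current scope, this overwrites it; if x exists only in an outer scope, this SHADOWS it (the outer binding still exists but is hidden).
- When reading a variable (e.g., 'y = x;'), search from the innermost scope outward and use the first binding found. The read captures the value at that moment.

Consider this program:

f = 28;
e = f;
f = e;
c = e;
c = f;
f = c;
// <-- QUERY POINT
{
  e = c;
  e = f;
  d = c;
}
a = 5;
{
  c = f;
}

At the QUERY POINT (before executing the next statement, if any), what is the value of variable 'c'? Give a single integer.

Step 1: declare f=28 at depth 0
Step 2: declare e=(read f)=28 at depth 0
Step 3: declare f=(read e)=28 at depth 0
Step 4: declare c=(read e)=28 at depth 0
Step 5: declare c=(read f)=28 at depth 0
Step 6: declare f=(read c)=28 at depth 0
Visible at query point: c=28 e=28 f=28

Answer: 28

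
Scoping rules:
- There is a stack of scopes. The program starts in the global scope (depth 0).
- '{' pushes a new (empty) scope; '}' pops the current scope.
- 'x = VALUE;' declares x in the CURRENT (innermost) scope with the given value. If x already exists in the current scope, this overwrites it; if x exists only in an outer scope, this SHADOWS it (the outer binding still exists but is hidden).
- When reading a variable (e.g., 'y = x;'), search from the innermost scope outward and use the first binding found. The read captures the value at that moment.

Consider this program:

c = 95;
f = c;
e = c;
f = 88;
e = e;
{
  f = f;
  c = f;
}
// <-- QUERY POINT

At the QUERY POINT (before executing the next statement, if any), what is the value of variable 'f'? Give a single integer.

Answer: 88

Derivation:
Step 1: declare c=95 at depth 0
Step 2: declare f=(read c)=95 at depth 0
Step 3: declare e=(read c)=95 at depth 0
Step 4: declare f=88 at depth 0
Step 5: declare e=(read e)=95 at depth 0
Step 6: enter scope (depth=1)
Step 7: declare f=(read f)=88 at depth 1
Step 8: declare c=(read f)=88 at depth 1
Step 9: exit scope (depth=0)
Visible at query point: c=95 e=95 f=88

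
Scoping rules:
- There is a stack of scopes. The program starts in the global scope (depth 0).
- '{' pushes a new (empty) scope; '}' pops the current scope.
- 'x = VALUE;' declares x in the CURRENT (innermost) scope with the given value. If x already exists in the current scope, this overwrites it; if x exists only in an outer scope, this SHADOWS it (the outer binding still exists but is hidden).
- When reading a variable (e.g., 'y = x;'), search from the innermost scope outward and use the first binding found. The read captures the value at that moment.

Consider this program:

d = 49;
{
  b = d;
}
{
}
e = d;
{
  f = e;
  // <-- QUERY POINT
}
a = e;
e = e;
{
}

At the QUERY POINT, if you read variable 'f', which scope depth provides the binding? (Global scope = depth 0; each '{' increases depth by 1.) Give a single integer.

Step 1: declare d=49 at depth 0
Step 2: enter scope (depth=1)
Step 3: declare b=(read d)=49 at depth 1
Step 4: exit scope (depth=0)
Step 5: enter scope (depth=1)
Step 6: exit scope (depth=0)
Step 7: declare e=(read d)=49 at depth 0
Step 8: enter scope (depth=1)
Step 9: declare f=(read e)=49 at depth 1
Visible at query point: d=49 e=49 f=49

Answer: 1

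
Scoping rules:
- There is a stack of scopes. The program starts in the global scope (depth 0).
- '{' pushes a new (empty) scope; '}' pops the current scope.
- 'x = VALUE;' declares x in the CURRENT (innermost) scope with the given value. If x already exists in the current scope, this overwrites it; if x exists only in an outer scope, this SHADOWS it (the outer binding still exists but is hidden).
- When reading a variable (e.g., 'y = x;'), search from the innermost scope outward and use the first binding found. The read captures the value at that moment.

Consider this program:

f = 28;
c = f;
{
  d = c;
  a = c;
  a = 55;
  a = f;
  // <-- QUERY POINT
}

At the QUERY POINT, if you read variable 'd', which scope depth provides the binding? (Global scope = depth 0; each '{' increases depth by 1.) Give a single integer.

Step 1: declare f=28 at depth 0
Step 2: declare c=(read f)=28 at depth 0
Step 3: enter scope (depth=1)
Step 4: declare d=(read c)=28 at depth 1
Step 5: declare a=(read c)=28 at depth 1
Step 6: declare a=55 at depth 1
Step 7: declare a=(read f)=28 at depth 1
Visible at query point: a=28 c=28 d=28 f=28

Answer: 1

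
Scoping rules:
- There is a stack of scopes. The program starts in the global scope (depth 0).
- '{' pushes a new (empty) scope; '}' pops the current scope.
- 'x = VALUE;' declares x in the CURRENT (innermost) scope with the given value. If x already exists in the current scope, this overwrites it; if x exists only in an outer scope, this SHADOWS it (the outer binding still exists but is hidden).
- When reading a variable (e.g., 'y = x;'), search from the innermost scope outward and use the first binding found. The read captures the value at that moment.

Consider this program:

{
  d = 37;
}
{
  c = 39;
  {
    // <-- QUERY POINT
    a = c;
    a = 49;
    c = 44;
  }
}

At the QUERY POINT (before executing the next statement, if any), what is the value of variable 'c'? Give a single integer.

Step 1: enter scope (depth=1)
Step 2: declare d=37 at depth 1
Step 3: exit scope (depth=0)
Step 4: enter scope (depth=1)
Step 5: declare c=39 at depth 1
Step 6: enter scope (depth=2)
Visible at query point: c=39

Answer: 39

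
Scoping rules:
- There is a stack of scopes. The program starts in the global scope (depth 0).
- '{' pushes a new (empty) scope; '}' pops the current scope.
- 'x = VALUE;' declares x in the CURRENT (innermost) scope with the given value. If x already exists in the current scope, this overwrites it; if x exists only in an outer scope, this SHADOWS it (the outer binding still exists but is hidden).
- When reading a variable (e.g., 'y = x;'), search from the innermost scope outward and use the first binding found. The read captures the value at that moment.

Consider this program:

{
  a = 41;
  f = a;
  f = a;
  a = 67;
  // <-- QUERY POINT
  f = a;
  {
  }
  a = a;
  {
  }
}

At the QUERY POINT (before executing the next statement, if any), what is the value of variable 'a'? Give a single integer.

Step 1: enter scope (depth=1)
Step 2: declare a=41 at depth 1
Step 3: declare f=(read a)=41 at depth 1
Step 4: declare f=(read a)=41 at depth 1
Step 5: declare a=67 at depth 1
Visible at query point: a=67 f=41

Answer: 67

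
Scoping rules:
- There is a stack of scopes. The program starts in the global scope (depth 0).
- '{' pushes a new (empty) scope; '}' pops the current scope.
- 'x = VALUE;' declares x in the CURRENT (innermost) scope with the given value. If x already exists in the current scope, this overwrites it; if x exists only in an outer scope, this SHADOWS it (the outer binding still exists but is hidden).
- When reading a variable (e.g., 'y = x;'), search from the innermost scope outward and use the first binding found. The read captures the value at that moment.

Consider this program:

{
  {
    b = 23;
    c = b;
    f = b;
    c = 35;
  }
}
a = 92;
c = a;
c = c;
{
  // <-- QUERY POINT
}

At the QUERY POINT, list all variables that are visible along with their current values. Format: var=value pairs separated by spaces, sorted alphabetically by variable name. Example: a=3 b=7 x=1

Step 1: enter scope (depth=1)
Step 2: enter scope (depth=2)
Step 3: declare b=23 at depth 2
Step 4: declare c=(read b)=23 at depth 2
Step 5: declare f=(read b)=23 at depth 2
Step 6: declare c=35 at depth 2
Step 7: exit scope (depth=1)
Step 8: exit scope (depth=0)
Step 9: declare a=92 at depth 0
Step 10: declare c=(read a)=92 at depth 0
Step 11: declare c=(read c)=92 at depth 0
Step 12: enter scope (depth=1)
Visible at query point: a=92 c=92

Answer: a=92 c=92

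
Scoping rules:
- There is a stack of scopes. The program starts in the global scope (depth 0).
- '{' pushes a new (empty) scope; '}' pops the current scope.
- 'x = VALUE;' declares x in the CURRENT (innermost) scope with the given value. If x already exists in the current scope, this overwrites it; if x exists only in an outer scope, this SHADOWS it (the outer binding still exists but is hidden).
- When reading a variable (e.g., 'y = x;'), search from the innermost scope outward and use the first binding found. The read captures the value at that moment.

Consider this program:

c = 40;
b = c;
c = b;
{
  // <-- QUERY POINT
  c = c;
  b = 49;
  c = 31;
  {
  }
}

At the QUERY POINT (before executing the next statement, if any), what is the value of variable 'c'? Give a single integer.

Answer: 40

Derivation:
Step 1: declare c=40 at depth 0
Step 2: declare b=(read c)=40 at depth 0
Step 3: declare c=(read b)=40 at depth 0
Step 4: enter scope (depth=1)
Visible at query point: b=40 c=40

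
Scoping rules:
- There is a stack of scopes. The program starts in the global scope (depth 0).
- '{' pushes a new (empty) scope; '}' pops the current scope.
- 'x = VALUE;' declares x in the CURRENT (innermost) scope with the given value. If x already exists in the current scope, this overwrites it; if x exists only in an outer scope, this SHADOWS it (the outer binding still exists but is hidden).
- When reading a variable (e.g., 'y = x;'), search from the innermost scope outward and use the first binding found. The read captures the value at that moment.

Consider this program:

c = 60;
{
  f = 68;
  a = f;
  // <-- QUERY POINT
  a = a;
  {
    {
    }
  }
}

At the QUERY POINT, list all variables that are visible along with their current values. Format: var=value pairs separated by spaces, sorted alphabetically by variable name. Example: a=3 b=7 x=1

Answer: a=68 c=60 f=68

Derivation:
Step 1: declare c=60 at depth 0
Step 2: enter scope (depth=1)
Step 3: declare f=68 at depth 1
Step 4: declare a=(read f)=68 at depth 1
Visible at query point: a=68 c=60 f=68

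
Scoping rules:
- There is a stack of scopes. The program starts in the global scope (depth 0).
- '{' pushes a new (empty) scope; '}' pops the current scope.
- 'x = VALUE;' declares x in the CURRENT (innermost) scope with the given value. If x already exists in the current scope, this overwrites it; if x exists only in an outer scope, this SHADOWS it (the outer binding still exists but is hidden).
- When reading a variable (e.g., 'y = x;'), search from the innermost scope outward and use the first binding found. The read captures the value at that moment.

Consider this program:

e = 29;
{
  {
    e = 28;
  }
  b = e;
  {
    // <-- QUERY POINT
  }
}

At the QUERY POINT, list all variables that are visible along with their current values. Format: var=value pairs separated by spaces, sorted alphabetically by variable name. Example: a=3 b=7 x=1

Step 1: declare e=29 at depth 0
Step 2: enter scope (depth=1)
Step 3: enter scope (depth=2)
Step 4: declare e=28 at depth 2
Step 5: exit scope (depth=1)
Step 6: declare b=(read e)=29 at depth 1
Step 7: enter scope (depth=2)
Visible at query point: b=29 e=29

Answer: b=29 e=29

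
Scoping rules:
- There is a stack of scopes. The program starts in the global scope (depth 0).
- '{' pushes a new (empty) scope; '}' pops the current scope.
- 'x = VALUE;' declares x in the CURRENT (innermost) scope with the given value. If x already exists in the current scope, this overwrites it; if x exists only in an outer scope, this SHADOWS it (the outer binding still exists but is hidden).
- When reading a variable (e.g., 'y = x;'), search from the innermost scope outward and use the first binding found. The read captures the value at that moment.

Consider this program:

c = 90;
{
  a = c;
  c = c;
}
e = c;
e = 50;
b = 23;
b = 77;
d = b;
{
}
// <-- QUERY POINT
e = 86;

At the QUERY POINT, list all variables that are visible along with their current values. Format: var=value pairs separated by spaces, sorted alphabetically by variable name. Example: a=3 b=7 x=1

Step 1: declare c=90 at depth 0
Step 2: enter scope (depth=1)
Step 3: declare a=(read c)=90 at depth 1
Step 4: declare c=(read c)=90 at depth 1
Step 5: exit scope (depth=0)
Step 6: declare e=(read c)=90 at depth 0
Step 7: declare e=50 at depth 0
Step 8: declare b=23 at depth 0
Step 9: declare b=77 at depth 0
Step 10: declare d=(read b)=77 at depth 0
Step 11: enter scope (depth=1)
Step 12: exit scope (depth=0)
Visible at query point: b=77 c=90 d=77 e=50

Answer: b=77 c=90 d=77 e=50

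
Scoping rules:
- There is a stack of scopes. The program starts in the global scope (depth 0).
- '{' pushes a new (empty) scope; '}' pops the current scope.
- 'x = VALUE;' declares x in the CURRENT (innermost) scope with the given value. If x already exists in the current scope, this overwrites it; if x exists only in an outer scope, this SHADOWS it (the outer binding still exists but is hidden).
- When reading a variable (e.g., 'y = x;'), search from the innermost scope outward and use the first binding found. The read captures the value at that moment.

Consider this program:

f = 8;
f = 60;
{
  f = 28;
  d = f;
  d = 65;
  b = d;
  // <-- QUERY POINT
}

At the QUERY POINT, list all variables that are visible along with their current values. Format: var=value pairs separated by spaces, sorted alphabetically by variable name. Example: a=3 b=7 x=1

Step 1: declare f=8 at depth 0
Step 2: declare f=60 at depth 0
Step 3: enter scope (depth=1)
Step 4: declare f=28 at depth 1
Step 5: declare d=(read f)=28 at depth 1
Step 6: declare d=65 at depth 1
Step 7: declare b=(read d)=65 at depth 1
Visible at query point: b=65 d=65 f=28

Answer: b=65 d=65 f=28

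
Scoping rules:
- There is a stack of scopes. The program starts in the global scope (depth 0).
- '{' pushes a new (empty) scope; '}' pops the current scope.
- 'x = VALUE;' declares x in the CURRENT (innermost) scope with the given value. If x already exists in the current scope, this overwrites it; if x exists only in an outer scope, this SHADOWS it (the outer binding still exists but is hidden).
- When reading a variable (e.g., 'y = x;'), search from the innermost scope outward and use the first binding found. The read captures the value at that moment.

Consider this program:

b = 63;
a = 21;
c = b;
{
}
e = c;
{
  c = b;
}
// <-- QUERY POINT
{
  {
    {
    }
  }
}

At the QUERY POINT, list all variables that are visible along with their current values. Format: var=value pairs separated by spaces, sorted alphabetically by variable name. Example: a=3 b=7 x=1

Step 1: declare b=63 at depth 0
Step 2: declare a=21 at depth 0
Step 3: declare c=(read b)=63 at depth 0
Step 4: enter scope (depth=1)
Step 5: exit scope (depth=0)
Step 6: declare e=(read c)=63 at depth 0
Step 7: enter scope (depth=1)
Step 8: declare c=(read b)=63 at depth 1
Step 9: exit scope (depth=0)
Visible at query point: a=21 b=63 c=63 e=63

Answer: a=21 b=63 c=63 e=63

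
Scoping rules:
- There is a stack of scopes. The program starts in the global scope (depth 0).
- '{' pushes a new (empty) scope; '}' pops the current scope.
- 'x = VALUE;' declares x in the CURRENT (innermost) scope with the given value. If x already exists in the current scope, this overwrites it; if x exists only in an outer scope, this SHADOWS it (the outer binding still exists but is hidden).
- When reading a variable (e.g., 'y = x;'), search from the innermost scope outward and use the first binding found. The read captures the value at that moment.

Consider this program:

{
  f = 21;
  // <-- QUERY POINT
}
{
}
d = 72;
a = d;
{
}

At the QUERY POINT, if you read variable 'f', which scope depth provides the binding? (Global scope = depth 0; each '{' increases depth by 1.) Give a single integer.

Step 1: enter scope (depth=1)
Step 2: declare f=21 at depth 1
Visible at query point: f=21

Answer: 1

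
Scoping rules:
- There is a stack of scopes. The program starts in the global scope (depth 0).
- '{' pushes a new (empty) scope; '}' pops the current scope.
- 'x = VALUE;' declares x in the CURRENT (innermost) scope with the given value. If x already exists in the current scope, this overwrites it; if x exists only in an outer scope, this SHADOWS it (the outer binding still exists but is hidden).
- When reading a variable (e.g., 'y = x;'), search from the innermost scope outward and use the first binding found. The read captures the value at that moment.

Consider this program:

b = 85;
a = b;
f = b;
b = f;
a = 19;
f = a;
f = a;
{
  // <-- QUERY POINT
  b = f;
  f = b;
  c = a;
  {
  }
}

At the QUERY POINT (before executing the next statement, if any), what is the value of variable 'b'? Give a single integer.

Step 1: declare b=85 at depth 0
Step 2: declare a=(read b)=85 at depth 0
Step 3: declare f=(read b)=85 at depth 0
Step 4: declare b=(read f)=85 at depth 0
Step 5: declare a=19 at depth 0
Step 6: declare f=(read a)=19 at depth 0
Step 7: declare f=(read a)=19 at depth 0
Step 8: enter scope (depth=1)
Visible at query point: a=19 b=85 f=19

Answer: 85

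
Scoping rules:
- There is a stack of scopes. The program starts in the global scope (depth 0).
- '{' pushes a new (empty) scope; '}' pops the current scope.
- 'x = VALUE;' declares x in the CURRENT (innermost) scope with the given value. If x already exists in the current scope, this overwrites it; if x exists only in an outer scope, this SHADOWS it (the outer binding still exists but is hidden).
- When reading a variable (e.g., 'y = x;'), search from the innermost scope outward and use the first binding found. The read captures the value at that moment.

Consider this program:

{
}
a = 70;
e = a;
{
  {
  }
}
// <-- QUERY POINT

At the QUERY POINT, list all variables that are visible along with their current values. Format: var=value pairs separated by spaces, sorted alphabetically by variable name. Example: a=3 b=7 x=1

Answer: a=70 e=70

Derivation:
Step 1: enter scope (depth=1)
Step 2: exit scope (depth=0)
Step 3: declare a=70 at depth 0
Step 4: declare e=(read a)=70 at depth 0
Step 5: enter scope (depth=1)
Step 6: enter scope (depth=2)
Step 7: exit scope (depth=1)
Step 8: exit scope (depth=0)
Visible at query point: a=70 e=70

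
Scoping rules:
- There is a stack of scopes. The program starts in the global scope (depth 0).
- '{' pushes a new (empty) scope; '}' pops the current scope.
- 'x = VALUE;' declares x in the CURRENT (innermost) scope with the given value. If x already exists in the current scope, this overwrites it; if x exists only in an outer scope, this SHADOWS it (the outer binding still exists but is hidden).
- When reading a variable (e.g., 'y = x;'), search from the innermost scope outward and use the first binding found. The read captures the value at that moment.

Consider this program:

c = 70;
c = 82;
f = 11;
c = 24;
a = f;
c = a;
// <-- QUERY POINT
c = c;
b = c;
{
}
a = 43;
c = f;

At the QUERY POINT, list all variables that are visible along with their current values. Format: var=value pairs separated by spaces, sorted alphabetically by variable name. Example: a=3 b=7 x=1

Step 1: declare c=70 at depth 0
Step 2: declare c=82 at depth 0
Step 3: declare f=11 at depth 0
Step 4: declare c=24 at depth 0
Step 5: declare a=(read f)=11 at depth 0
Step 6: declare c=(read a)=11 at depth 0
Visible at query point: a=11 c=11 f=11

Answer: a=11 c=11 f=11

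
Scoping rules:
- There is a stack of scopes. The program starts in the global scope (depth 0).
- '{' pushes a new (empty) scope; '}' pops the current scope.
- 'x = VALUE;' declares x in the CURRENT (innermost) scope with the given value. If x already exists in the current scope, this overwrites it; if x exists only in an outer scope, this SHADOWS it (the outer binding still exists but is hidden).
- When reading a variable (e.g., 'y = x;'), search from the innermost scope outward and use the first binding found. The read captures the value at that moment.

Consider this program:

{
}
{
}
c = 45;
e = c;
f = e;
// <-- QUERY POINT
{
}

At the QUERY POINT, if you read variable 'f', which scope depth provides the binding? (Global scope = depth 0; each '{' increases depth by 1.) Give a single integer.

Step 1: enter scope (depth=1)
Step 2: exit scope (depth=0)
Step 3: enter scope (depth=1)
Step 4: exit scope (depth=0)
Step 5: declare c=45 at depth 0
Step 6: declare e=(read c)=45 at depth 0
Step 7: declare f=(read e)=45 at depth 0
Visible at query point: c=45 e=45 f=45

Answer: 0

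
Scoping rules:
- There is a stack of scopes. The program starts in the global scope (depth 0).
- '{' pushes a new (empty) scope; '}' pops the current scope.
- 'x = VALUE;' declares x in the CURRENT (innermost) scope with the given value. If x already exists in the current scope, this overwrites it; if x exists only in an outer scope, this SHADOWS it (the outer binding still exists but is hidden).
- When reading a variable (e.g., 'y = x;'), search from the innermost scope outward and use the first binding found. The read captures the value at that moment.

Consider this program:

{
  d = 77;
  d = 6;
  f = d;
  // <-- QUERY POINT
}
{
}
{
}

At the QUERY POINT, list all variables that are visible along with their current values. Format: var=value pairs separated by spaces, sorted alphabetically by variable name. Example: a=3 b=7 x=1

Answer: d=6 f=6

Derivation:
Step 1: enter scope (depth=1)
Step 2: declare d=77 at depth 1
Step 3: declare d=6 at depth 1
Step 4: declare f=(read d)=6 at depth 1
Visible at query point: d=6 f=6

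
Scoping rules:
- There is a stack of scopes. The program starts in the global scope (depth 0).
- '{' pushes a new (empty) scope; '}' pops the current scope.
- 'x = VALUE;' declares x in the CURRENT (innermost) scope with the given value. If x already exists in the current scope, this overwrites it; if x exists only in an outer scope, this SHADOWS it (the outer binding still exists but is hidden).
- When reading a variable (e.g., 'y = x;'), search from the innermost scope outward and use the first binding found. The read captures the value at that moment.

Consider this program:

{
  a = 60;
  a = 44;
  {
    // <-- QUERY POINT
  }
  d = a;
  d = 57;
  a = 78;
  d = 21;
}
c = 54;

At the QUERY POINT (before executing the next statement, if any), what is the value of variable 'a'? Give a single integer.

Answer: 44

Derivation:
Step 1: enter scope (depth=1)
Step 2: declare a=60 at depth 1
Step 3: declare a=44 at depth 1
Step 4: enter scope (depth=2)
Visible at query point: a=44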